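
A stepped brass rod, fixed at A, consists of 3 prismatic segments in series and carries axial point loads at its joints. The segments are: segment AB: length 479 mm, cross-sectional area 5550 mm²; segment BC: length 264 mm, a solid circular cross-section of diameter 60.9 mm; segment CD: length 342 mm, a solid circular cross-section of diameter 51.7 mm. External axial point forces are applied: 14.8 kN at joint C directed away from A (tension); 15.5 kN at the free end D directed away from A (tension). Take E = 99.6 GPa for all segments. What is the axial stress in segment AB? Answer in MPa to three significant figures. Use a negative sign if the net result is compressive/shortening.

5.46 MPa

Internal axial forces (sectioning from the free end, tension +): N_CD = 15.5 kN, N_BC = 30.3 kN, N_AB = 30.3 kN.
σ_AB = N_AB/A_AB = 30300/5550 = 5.459 MPa.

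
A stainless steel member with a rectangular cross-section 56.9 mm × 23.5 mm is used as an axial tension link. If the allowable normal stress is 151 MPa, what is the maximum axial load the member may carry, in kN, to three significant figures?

A = 1337 mm².
P_max = σ_allow · A = 151 · 1337 = 201900 N = 201.9 kN.

202 kN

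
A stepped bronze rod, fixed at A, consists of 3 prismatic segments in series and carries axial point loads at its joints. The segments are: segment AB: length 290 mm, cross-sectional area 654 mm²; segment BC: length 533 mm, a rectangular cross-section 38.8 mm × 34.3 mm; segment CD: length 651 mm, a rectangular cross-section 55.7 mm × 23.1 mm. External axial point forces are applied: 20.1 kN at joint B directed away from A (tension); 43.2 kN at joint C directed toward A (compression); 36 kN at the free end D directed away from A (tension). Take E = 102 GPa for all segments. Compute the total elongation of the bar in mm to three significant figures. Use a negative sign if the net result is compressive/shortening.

Internal axial forces (sectioning from the free end, tension +): N_CD = 36 kN, N_BC = -7.2 kN, N_AB = 12.9 kN.
A_BC = 1331 mm².
A_CD = 1287 mm².
δ_AB = 12900·290/(654·102000) = 0.05608 mm
δ_BC = -7200·533/(1331·102000) = -0.02827 mm
δ_CD = 36000·651/(1287·102000) = 0.1786 mm
δ = Σδ_i = 0.2064 mm.

0.206 mm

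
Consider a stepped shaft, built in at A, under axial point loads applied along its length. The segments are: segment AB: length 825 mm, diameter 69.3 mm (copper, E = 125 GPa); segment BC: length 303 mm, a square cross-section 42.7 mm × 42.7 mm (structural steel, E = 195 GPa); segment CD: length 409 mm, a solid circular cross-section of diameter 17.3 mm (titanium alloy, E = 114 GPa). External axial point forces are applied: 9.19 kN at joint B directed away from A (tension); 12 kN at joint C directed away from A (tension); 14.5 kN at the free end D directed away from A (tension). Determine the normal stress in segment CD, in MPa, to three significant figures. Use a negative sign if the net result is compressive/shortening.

Internal axial forces (sectioning from the free end, tension +): N_CD = 14.5 kN, N_BC = 26.5 kN, N_AB = 35.69 kN.
A_CD = 235.1 mm².
σ_CD = N_CD/A_CD = 14500/235.1 = 61.69 MPa.

61.7 MPa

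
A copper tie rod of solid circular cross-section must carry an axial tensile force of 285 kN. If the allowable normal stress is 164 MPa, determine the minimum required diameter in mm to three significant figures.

47.0 mm

Required area A ≥ P/σ_allow = 285000/164 = 1738 mm².
For a solid circular section, d ≥ √(4A/π) = 47.04 mm.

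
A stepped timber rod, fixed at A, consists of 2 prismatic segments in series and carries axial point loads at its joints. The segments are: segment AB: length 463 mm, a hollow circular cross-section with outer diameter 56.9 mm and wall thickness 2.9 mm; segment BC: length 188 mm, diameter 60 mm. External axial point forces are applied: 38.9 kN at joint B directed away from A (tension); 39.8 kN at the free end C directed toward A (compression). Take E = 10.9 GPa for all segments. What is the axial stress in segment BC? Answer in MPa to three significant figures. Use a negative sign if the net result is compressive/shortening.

Internal axial forces (sectioning from the free end, tension +): N_BC = -39.8 kN, N_AB = -0.9 kN.
A_BC = 2827 mm².
σ_BC = N_BC/A_BC = -39800/2827 = -14.08 MPa.

-14.1 MPa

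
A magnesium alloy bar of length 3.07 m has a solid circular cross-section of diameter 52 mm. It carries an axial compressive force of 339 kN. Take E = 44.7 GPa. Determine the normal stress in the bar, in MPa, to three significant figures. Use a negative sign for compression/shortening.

-160 MPa

A = 2124 mm².
σ = N/A = -339000/2124 = -159.6 MPa.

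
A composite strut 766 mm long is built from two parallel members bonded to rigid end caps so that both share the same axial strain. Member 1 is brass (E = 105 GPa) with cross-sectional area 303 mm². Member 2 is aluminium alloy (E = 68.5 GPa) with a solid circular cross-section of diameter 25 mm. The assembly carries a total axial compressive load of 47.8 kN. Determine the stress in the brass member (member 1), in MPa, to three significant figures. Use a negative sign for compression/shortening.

-76.7 MPa

A_2 = 490.9 mm².
Equal strain + equilibrium ⇒ each member carries load in proportion to AE: A₁E₁ = 31820000 N, A₂E₂ = 33620000 N, ΣAE = 65440000 N.
σ₁ = P·E₁/ΣAE = -47800·105000/65440000 = -76.7 MPa.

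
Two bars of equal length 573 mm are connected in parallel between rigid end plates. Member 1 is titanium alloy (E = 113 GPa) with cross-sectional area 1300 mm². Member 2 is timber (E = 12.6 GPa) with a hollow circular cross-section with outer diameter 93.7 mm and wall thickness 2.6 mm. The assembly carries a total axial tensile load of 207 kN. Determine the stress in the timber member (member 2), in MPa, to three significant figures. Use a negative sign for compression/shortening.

16.7 MPa

A_2 = 744.1 mm².
Equal strain + equilibrium ⇒ each member carries load in proportion to AE: A₁E₁ = 146900000 N, A₂E₂ = 9376000 N, ΣAE = 156300000 N.
σ₂ = P·E₂/ΣAE = 207000·12600/156300000 = 16.69 MPa.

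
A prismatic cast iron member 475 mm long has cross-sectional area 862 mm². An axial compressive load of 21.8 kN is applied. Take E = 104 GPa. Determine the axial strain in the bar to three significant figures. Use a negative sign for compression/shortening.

-2.43e-04

σ = N/A = -25.29 MPa; ε = σ/E = -25.29/104000 = -2.432e-04.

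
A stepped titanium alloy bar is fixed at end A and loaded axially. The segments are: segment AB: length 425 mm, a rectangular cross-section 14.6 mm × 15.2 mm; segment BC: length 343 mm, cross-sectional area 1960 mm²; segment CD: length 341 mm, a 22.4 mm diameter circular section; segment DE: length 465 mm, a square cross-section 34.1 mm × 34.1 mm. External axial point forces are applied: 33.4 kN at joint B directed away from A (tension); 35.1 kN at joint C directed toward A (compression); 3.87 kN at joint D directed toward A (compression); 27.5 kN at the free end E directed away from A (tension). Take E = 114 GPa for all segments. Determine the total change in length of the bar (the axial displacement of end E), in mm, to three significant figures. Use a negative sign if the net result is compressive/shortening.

0.627 mm

Internal axial forces (sectioning from the free end, tension +): N_DE = 27.5 kN, N_CD = 23.63 kN, N_BC = -11.47 kN, N_AB = 21.93 kN.
A_AB = 221.9 mm².
A_CD = 394.1 mm².
A_DE = 1163 mm².
δ_AB = 21930·425/(221.9·114000) = 0.3684 mm
δ_BC = -11470·343/(1960·114000) = -0.01761 mm
δ_CD = 23630·341/(394.1·114000) = 0.1794 mm
δ_DE = 27500·465/(1163·114000) = 0.09647 mm
δ = Σδ_i = 0.6266 mm.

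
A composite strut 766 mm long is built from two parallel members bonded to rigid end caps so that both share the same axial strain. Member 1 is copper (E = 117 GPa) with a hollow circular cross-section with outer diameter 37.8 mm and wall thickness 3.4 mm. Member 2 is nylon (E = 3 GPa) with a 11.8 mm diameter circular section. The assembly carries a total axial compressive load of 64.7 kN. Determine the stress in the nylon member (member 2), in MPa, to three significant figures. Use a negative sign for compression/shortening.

-4.48 MPa

A_1 = 367.4 mm².
A_2 = 109.4 mm².
Equal strain + equilibrium ⇒ each member carries load in proportion to AE: A₁E₁ = 42990000 N, A₂E₂ = 328100 N, ΣAE = 43320000 N.
σ₂ = P·E₂/ΣAE = -64700·3000/43320000 = -4.481 MPa.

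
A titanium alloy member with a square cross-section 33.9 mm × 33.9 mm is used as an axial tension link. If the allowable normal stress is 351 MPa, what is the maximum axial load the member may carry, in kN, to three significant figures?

403 kN

A = 1149 mm².
P_max = σ_allow · A = 351 · 1149 = 403400 N = 403.4 kN.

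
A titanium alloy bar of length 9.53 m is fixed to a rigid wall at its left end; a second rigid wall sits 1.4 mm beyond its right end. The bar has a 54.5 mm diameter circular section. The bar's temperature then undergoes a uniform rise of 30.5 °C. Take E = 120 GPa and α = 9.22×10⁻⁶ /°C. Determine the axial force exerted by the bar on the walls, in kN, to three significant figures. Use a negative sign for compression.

Free thermal expansion αLΔT = 9.22e-6 · 9530 · 30.5 = 2.68 mm.
The walls engage after the gap closes; constrained expansion = 2.68 − 1.4 = 1.28 mm.
The walls impose strain ε = −(1.28)/9530 = -1.3431e-04; σ = Eε = 120000 · -1.3431e-04 = -16.12 MPa.
Wall reaction R = σ·A = -16.12·2333 = -37600 N = -37.6 kN.

-37.6 kN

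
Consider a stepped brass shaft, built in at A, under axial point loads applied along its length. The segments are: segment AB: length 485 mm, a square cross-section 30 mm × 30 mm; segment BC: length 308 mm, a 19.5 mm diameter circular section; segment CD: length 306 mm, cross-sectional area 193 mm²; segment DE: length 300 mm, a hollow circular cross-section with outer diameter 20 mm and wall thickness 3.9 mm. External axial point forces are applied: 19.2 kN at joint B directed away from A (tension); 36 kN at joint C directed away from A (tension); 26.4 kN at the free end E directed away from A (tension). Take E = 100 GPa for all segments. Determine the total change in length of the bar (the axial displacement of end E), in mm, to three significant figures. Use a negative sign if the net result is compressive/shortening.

Internal axial forces (sectioning from the free end, tension +): N_DE = 26.4 kN, N_CD = 26.4 kN, N_BC = 62.4 kN, N_AB = 81.6 kN.
A_AB = 900 mm².
A_BC = 298.6 mm².
A_DE = 197.3 mm².
δ_AB = 81600·485/(900·100000) = 0.4397 mm
δ_BC = 62400·308/(298.6·100000) = 0.6435 mm
δ_CD = 26400·306/(193·100000) = 0.4186 mm
δ_DE = 26400·300/(197.3·100000) = 0.4015 mm
δ = Σδ_i = 1.903 mm.

1.90 mm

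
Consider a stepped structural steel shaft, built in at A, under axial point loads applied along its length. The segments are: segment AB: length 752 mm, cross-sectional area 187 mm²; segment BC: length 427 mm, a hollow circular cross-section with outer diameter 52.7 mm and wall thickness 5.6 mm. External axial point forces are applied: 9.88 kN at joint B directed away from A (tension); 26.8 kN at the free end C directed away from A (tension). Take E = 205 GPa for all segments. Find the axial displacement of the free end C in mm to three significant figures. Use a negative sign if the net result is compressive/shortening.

0.787 mm

Internal axial forces (sectioning from the free end, tension +): N_BC = 26.8 kN, N_AB = 36.68 kN.
A_BC = 828.6 mm².
δ_AB = 36680·752/(187·205000) = 0.7195 mm
δ_BC = 26800·427/(828.6·205000) = 0.06737 mm
δ = Σδ_i = 0.7869 mm.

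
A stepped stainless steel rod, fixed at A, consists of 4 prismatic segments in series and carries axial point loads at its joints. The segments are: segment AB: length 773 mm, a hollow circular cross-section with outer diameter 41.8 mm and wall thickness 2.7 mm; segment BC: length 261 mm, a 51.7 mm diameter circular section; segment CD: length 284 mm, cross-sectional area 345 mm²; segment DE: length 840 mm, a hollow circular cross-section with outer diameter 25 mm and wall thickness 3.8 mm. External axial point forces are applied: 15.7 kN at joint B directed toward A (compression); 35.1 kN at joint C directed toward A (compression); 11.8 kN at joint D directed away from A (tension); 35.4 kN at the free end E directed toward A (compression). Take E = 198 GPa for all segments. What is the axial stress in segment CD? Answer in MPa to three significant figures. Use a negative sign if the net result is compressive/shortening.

Internal axial forces (sectioning from the free end, tension +): N_DE = -35.4 kN, N_CD = -23.6 kN, N_BC = -58.7 kN, N_AB = -74.4 kN.
σ_CD = N_CD/A_CD = -23600/345 = -68.41 MPa.

-68.4 MPa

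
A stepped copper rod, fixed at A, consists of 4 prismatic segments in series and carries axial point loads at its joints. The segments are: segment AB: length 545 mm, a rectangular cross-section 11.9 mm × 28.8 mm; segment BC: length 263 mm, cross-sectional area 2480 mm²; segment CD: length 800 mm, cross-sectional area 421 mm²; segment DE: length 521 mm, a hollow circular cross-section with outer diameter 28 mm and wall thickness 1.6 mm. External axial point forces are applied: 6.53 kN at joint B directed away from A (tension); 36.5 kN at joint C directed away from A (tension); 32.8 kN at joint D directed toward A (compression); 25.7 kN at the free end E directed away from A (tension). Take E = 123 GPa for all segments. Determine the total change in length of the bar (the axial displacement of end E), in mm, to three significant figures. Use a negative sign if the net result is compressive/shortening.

1.20 mm

Internal axial forces (sectioning from the free end, tension +): N_DE = 25.7 kN, N_CD = -7.1 kN, N_BC = 29.4 kN, N_AB = 35.93 kN.
A_AB = 342.7 mm².
A_DE = 132.7 mm².
δ_AB = 35930·545/(342.7·123000) = 0.4645 mm
δ_BC = 29400·263/(2480·123000) = 0.02535 mm
δ_CD = -7100·800/(421·123000) = -0.1097 mm
δ_DE = 25700·521/(132.7·123000) = 0.8203 mm
δ = Σδ_i = 1.201 mm.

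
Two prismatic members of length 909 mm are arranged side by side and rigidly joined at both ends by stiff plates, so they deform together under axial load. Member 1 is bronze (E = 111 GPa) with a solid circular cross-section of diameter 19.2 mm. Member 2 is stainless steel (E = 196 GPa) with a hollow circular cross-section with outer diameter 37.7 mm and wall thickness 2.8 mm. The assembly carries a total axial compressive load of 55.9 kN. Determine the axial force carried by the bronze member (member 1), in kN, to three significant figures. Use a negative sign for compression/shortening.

A_1 = 289.5 mm².
A_2 = 307 mm².
Equal strain + equilibrium ⇒ each member carries load in proportion to AE: A₁E₁ = 32140000 N, A₂E₂ = 60170000 N, ΣAE = 92310000 N.
F₁ = P·A₁E₁/ΣAE = -55900·32140000/92310000 = -19460 N.

-19.5 kN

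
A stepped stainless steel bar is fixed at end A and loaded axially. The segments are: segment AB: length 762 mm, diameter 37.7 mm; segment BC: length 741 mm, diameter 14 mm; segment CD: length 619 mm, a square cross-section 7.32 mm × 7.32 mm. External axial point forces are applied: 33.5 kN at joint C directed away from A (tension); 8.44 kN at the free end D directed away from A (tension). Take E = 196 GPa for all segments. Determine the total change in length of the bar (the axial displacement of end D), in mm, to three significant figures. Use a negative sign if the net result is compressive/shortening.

1.67 mm

Internal axial forces (sectioning from the free end, tension +): N_CD = 8.44 kN, N_BC = 41.94 kN, N_AB = 41.94 kN.
A_AB = 1116 mm².
A_BC = 153.9 mm².
A_CD = 53.58 mm².
δ_AB = 41940·762/(1116·196000) = 0.1461 mm
δ_BC = 41940·741/(153.9·196000) = 1.03 mm
δ_CD = 8440·619/(53.58·196000) = 0.4975 mm
δ = Σδ_i = 1.674 mm.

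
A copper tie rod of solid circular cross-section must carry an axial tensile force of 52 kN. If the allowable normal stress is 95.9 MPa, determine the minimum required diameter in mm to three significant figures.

Required area A ≥ P/σ_allow = 52000/95.9 = 542.2 mm².
For a solid circular section, d ≥ √(4A/π) = 26.28 mm.

26.3 mm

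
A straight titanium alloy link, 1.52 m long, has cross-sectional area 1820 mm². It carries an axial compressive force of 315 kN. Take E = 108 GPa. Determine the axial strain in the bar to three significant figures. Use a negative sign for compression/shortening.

-0.00160

σ = N/A = -173.1 MPa; ε = σ/E = -173.1/108000 = -1.603e-03.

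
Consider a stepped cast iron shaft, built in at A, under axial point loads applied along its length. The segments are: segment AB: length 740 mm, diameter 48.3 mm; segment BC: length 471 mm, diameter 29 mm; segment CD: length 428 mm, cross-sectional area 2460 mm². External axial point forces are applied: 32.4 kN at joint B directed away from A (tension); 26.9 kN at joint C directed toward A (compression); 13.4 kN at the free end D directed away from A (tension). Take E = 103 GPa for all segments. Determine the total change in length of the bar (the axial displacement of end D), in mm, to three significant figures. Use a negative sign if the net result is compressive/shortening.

0.00328 mm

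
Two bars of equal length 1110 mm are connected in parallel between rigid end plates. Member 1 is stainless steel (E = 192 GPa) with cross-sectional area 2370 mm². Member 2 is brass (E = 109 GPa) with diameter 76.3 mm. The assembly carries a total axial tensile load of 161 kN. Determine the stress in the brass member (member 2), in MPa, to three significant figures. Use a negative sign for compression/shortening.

A_2 = 4572 mm².
Equal strain + equilibrium ⇒ each member carries load in proportion to AE: A₁E₁ = 455000000 N, A₂E₂ = 498400000 N, ΣAE = 953400000 N.
σ₂ = P·E₂/ΣAE = 161000·109000/953400000 = 18.41 MPa.

18.4 MPa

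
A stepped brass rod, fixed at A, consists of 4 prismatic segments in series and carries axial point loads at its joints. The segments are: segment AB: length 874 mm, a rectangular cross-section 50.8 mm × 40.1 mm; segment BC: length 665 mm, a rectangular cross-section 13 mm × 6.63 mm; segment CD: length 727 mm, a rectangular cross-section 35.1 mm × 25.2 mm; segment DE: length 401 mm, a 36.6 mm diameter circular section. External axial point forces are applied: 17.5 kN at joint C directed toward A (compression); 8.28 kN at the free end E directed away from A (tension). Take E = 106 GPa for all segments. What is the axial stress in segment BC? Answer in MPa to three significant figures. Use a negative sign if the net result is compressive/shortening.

Internal axial forces (sectioning from the free end, tension +): N_DE = 8.28 kN, N_CD = 8.28 kN, N_BC = -9.22 kN, N_AB = -9.22 kN.
A_BC = 86.19 mm².
σ_BC = N_BC/A_BC = -9220/86.19 = -107 MPa.

-107 MPa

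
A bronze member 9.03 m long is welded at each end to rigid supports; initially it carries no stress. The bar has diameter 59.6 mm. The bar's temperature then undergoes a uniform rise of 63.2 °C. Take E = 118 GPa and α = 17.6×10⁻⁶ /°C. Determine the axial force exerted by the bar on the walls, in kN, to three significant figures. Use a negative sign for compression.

Free thermal expansion αLΔT = 17.6e-6 · 9030 · 63.2 = 10.04 mm.
The walls impose strain ε = −(10.04)/9030 = -1.1123e-03; σ = Eε = 118000 · -1.1123e-03 = -131.3 MPa.
Wall reaction R = σ·A = -131.3·2790 = -366200 N = -366.2 kN.

-366 kN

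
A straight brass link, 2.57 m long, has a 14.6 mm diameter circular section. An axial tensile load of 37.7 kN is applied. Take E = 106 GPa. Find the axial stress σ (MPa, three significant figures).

225 MPa

A = 167.4 mm².
σ = N/A = 37700/167.4 = 225.2 MPa.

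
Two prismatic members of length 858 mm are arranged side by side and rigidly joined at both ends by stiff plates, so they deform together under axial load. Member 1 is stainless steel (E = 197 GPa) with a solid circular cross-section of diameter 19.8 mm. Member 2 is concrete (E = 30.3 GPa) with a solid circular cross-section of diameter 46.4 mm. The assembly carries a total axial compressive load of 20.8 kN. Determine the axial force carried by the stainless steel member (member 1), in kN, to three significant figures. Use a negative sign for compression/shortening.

A_1 = 307.9 mm².
A_2 = 1691 mm².
Equal strain + equilibrium ⇒ each member carries load in proportion to AE: A₁E₁ = 60660000 N, A₂E₂ = 51240000 N, ΣAE = 111900000 N.
F₁ = P·A₁E₁/ΣAE = -20800·60660000/111900000 = -11280 N.

-11.3 kN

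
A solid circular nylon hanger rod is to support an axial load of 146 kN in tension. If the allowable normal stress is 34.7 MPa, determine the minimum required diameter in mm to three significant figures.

Required area A ≥ P/σ_allow = 146000/34.7 = 4207 mm².
For a solid circular section, d ≥ √(4A/π) = 73.19 mm.

73.2 mm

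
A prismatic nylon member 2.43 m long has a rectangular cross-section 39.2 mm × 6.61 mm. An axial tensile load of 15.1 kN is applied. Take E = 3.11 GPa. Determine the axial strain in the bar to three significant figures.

0.0187

A = 259.1 mm².
σ = N/A = 58.28 MPa; ε = σ/E = 58.28/3110 = 1.874e-02.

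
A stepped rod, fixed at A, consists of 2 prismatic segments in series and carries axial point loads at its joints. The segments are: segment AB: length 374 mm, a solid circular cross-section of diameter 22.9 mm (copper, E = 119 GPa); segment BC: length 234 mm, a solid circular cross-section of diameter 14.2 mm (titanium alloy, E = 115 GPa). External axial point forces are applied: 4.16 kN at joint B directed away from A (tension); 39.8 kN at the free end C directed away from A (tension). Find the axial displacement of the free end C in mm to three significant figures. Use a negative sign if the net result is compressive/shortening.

0.847 mm

Internal axial forces (sectioning from the free end, tension +): N_BC = 39.8 kN, N_AB = 43.96 kN.
A_AB = 411.9 mm².
A_BC = 158.4 mm².
δ_AB = 43960·374/(411.9·119000) = 0.3354 mm
δ_BC = 39800·234/(158.4·115000) = 0.5114 mm
δ = Σδ_i = 0.8468 mm.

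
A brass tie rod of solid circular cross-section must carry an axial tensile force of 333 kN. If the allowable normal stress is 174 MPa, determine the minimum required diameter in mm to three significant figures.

49.4 mm

Required area A ≥ P/σ_allow = 333000/174 = 1914 mm².
For a solid circular section, d ≥ √(4A/π) = 49.36 mm.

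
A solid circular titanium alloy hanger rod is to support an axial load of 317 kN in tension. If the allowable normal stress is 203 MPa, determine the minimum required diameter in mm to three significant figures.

44.6 mm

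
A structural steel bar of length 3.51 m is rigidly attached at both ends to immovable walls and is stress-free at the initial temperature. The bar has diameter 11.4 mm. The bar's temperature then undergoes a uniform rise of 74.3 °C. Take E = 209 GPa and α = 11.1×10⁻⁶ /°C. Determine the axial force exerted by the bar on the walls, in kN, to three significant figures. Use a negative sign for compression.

-17.6 kN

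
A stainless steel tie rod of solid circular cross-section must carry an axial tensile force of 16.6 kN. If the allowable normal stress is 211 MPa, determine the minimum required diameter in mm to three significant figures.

10.0 mm

Required area A ≥ P/σ_allow = 16600/211 = 78.67 mm².
For a solid circular section, d ≥ √(4A/π) = 10.01 mm.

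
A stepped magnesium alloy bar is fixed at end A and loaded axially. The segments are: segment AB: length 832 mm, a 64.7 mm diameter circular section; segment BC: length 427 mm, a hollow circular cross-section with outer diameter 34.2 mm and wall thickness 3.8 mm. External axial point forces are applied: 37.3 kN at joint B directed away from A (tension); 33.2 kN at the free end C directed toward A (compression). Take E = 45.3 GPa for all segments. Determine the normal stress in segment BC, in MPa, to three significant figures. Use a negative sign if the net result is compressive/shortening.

-91.5 MPa

Internal axial forces (sectioning from the free end, tension +): N_BC = -33.2 kN, N_AB = 4.1 kN.
A_BC = 362.9 mm².
σ_BC = N_BC/A_BC = -33200/362.9 = -91.48 MPa.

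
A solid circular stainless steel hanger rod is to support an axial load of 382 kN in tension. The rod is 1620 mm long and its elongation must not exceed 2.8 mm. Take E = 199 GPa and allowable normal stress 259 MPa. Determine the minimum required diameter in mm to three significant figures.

43.3 mm

Required area A ≥ P/σ_allow = 382000/259 = 1475 mm².
For a solid circular section, d ≥ √(4A/π) = 43.33 mm.
Elongation limit: A ≥ PL/(Eδ_allow) = 382000·1620/(199000·2.8) = 1111 mm² ⇒ d ≥ 37.6 mm.
The stress limit governs.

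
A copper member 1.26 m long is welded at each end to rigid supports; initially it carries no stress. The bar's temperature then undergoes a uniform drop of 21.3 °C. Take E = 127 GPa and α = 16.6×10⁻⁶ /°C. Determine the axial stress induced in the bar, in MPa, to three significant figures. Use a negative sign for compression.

44.9 MPa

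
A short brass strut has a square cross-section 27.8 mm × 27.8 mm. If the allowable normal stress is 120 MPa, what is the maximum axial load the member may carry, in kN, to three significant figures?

92.7 kN

A = 772.8 mm².
P_max = σ_allow · A = 120 · 772.8 = 92740 N = 92.74 kN.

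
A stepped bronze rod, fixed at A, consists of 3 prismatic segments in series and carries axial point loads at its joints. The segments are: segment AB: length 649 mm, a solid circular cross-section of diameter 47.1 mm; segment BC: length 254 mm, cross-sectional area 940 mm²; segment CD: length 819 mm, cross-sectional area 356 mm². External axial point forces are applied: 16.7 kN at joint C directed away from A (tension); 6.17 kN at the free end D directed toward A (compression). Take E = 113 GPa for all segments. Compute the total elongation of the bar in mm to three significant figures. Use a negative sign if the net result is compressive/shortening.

-0.0657 mm

Internal axial forces (sectioning from the free end, tension +): N_CD = -6.17 kN, N_BC = 10.53 kN, N_AB = 10.53 kN.
A_AB = 1742 mm².
δ_AB = 10530·649/(1742·113000) = 0.03471 mm
δ_BC = 10530·254/(940·113000) = 0.02518 mm
δ_CD = -6170·819/(356·113000) = -0.1256 mm
δ = Σδ_i = -0.06572 mm.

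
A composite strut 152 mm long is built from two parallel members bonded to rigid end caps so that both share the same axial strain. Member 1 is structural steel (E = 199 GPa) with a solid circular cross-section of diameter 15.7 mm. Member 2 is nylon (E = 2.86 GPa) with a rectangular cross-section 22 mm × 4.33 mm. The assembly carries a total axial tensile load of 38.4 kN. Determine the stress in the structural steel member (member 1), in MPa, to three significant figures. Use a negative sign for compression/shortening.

197 MPa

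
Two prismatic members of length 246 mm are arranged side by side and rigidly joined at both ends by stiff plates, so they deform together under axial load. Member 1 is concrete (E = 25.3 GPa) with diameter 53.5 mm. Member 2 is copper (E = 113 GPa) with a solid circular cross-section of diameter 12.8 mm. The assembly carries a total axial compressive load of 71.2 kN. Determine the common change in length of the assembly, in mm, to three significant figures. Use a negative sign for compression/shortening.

A_1 = 2248 mm².
A_2 = 128.7 mm².
Equal strain + equilibrium ⇒ each member carries load in proportion to AE: A₁E₁ = 56870000 N, A₂E₂ = 14540000 N, ΣAE = 71420000 N.
δ = PL/ΣAE = -71200·246/71420000 = -0.2453 mm.

-0.245 mm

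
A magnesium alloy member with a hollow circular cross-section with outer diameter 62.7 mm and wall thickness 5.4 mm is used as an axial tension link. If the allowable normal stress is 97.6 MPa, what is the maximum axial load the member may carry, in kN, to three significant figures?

A = 972.1 mm².
P_max = σ_allow · A = 97.6 · 972.1 = 94870 N = 94.87 kN.

94.9 kN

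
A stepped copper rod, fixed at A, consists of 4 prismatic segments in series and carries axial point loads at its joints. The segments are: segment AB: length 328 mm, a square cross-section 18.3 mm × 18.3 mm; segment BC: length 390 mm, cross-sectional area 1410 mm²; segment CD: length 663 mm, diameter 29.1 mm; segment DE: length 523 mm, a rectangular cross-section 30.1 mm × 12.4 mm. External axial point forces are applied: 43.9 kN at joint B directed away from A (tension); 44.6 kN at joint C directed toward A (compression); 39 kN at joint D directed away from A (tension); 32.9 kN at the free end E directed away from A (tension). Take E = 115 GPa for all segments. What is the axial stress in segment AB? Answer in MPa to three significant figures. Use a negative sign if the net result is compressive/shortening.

213 MPa

Internal axial forces (sectioning from the free end, tension +): N_DE = 32.9 kN, N_CD = 71.9 kN, N_BC = 27.3 kN, N_AB = 71.2 kN.
A_AB = 334.9 mm².
σ_AB = N_AB/A_AB = 71200/334.9 = 212.6 MPa.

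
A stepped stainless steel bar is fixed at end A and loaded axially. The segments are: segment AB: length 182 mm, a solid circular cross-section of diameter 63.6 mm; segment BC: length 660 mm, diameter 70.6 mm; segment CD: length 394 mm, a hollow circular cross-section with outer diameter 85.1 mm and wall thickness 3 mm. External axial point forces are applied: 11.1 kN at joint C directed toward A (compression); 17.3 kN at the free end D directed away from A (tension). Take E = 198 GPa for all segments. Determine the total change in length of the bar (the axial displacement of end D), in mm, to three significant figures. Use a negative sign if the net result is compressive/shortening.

Internal axial forces (sectioning from the free end, tension +): N_CD = 17.3 kN, N_BC = 6.2 kN, N_AB = 6.2 kN.
A_AB = 3177 mm².
A_BC = 3915 mm².
A_CD = 773.8 mm².
δ_AB = 6200·182/(3177·198000) = 0.001794 mm
δ_BC = 6200·660/(3915·198000) = 0.005279 mm
δ_CD = 17300·394/(773.8·198000) = 0.04449 mm
δ = Σδ_i = 0.05156 mm.

0.0516 mm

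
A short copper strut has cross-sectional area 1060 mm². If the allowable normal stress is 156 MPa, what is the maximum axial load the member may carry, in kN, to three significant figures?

P_max = σ_allow · A = 156 · 1060 = 165400 N = 165.4 kN.

165 kN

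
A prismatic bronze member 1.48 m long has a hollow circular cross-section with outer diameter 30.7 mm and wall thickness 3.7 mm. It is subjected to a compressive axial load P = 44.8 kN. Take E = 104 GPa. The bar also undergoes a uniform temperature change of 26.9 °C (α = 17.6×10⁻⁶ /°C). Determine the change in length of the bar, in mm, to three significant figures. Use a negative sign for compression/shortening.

-1.33 mm

A = 313.8 mm².
δ_mech = NL/(AE) = -44800·1480/(313.8·104000) = -2.031 mm.
δ_thermal = αLΔT = 17.6e-6·1480·26.9 = 0.7007 mm.
δ = δ_mech + δ_thermal = -1.331 mm.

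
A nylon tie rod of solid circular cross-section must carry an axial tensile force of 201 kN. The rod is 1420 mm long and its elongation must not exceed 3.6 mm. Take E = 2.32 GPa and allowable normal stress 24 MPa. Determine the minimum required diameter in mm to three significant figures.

209 mm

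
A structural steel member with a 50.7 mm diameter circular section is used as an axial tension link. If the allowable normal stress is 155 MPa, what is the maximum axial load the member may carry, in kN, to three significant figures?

313 kN

A = 2019 mm².
P_max = σ_allow · A = 155 · 2019 = 312900 N = 312.9 kN.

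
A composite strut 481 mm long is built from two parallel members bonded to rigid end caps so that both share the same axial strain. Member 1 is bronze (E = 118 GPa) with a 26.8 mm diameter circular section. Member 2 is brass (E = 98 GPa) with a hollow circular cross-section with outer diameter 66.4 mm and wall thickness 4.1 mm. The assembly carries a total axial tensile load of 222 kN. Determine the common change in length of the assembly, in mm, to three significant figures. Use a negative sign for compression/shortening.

0.735 mm

A_1 = 564.1 mm².
A_2 = 802.5 mm².
Equal strain + equilibrium ⇒ each member carries load in proportion to AE: A₁E₁ = 66560000 N, A₂E₂ = 78640000 N, ΣAE = 145200000 N.
δ = PL/ΣAE = 222000·481/145200000 = 0.7354 mm.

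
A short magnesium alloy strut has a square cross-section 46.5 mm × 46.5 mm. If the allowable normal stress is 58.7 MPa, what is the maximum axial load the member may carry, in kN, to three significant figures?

127 kN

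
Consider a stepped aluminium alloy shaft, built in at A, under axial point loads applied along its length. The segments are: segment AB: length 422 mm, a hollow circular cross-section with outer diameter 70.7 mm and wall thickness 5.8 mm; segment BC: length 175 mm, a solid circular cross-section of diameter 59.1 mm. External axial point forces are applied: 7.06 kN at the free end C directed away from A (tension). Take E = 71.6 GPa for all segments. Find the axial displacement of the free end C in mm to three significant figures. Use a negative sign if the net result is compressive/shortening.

0.0415 mm

Internal axial forces (sectioning from the free end, tension +): N_BC = 7.06 kN, N_AB = 7.06 kN.
A_AB = 1183 mm².
A_BC = 2743 mm².
δ_AB = 7060·422/(1183·71600) = 0.03519 mm
δ_BC = 7060·175/(2743·71600) = 0.00629 mm
δ = Σδ_i = 0.04148 mm.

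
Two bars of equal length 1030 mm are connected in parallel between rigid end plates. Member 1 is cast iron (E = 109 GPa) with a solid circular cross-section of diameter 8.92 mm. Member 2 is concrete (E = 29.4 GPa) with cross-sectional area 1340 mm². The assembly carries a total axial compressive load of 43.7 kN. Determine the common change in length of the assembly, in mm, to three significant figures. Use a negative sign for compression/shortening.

-0.974 mm

A_1 = 62.49 mm².
Equal strain + equilibrium ⇒ each member carries load in proportion to AE: A₁E₁ = 6812000 N, A₂E₂ = 39400000 N, ΣAE = 46210000 N.
δ = PL/ΣAE = -43700·1030/46210000 = -0.9741 mm.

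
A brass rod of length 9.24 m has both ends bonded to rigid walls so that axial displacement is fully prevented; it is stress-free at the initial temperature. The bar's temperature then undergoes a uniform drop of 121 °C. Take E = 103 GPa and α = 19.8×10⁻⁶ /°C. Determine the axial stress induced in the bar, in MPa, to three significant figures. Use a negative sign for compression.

247 MPa

Free thermal expansion αLΔT = 19.8e-6 · 9240 · -121 = -22.14 mm.
The walls impose strain ε = −(-22.14)/9240 = 2.3958e-03; σ = Eε = 103000 · 2.3958e-03 = 246.8 MPa.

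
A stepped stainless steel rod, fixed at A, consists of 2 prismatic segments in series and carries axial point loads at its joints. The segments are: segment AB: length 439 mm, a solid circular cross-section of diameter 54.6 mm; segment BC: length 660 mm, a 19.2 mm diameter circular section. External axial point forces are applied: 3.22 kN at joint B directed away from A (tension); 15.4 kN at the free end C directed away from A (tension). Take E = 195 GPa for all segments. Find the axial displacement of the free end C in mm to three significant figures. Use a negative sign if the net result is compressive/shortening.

Internal axial forces (sectioning from the free end, tension +): N_BC = 15.4 kN, N_AB = 18.62 kN.
A_AB = 2341 mm².
A_BC = 289.5 mm².
δ_AB = 18620·439/(2341·195000) = 0.0179 mm
δ_BC = 15400·660/(289.5·195000) = 0.18 mm
δ = Σδ_i = 0.1979 mm.

0.198 mm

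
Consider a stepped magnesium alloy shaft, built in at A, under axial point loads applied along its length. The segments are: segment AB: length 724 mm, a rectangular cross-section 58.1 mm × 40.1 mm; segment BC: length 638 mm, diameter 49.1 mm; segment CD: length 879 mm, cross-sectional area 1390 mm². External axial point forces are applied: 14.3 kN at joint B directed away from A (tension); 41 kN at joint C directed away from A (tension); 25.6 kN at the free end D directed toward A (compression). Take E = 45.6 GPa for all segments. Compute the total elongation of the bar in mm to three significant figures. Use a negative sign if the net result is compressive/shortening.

-0.0388 mm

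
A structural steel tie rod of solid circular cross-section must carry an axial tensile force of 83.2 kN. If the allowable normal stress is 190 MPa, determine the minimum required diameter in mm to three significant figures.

Required area A ≥ P/σ_allow = 83200/190 = 437.9 mm².
For a solid circular section, d ≥ √(4A/π) = 23.61 mm.

23.6 mm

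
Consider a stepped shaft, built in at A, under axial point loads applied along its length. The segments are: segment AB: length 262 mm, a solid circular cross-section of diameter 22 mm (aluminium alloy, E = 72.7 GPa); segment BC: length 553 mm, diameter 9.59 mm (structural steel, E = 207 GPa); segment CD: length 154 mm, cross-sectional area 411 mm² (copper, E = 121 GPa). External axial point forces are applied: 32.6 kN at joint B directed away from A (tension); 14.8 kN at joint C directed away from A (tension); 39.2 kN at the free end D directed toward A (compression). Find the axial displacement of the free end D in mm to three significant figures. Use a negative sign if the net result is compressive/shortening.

-0.946 mm

Internal axial forces (sectioning from the free end, tension +): N_CD = -39.2 kN, N_BC = -24.4 kN, N_AB = 8.2 kN.
A_AB = 380.1 mm².
A_BC = 72.23 mm².
δ_AB = 8200·262/(380.1·72700) = 0.07774 mm
δ_BC = -24400·553/(72.23·207000) = -0.9024 mm
δ_CD = -39200·154/(411·121000) = -0.1214 mm
δ = Σδ_i = -0.9461 mm.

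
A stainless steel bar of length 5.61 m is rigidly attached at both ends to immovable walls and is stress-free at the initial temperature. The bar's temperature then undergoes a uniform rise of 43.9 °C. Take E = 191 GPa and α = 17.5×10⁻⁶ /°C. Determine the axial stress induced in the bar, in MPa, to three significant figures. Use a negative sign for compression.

-147 MPa

Free thermal expansion αLΔT = 17.5e-6 · 5610 · 43.9 = 4.31 mm.
The walls impose strain ε = −(4.31)/5610 = -7.6825e-04; σ = Eε = 191000 · -7.6825e-04 = -146.7 MPa.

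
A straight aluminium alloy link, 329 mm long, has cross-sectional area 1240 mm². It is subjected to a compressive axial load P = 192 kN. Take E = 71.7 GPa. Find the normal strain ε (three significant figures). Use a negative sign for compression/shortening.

σ = N/A = -154.8 MPa; ε = σ/E = -154.8/71700 = -2.160e-03.

-0.00216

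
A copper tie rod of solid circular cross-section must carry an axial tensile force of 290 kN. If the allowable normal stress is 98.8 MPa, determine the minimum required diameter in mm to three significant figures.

61.1 mm

Required area A ≥ P/σ_allow = 290000/98.8 = 2935 mm².
For a solid circular section, d ≥ √(4A/π) = 61.13 mm.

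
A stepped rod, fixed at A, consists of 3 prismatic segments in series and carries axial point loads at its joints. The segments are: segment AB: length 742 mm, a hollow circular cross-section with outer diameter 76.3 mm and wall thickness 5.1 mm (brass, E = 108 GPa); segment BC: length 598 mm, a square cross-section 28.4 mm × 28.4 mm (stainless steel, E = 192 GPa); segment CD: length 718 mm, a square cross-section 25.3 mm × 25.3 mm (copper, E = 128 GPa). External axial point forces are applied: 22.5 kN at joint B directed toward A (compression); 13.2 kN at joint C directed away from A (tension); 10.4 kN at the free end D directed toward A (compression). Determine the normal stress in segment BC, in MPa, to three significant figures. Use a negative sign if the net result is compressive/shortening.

3.47 MPa

Internal axial forces (sectioning from the free end, tension +): N_CD = -10.4 kN, N_BC = 2.8 kN, N_AB = -19.7 kN.
A_BC = 806.6 mm².
σ_BC = N_BC/A_BC = 2800/806.6 = 3.472 MPa.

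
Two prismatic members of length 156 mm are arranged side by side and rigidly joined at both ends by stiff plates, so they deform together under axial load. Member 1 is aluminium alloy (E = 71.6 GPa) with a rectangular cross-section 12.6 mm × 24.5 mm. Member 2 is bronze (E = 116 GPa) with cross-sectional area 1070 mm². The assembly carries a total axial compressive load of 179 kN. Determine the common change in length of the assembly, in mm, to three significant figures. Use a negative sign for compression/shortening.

-0.191 mm

A_1 = 308.7 mm².
Equal strain + equilibrium ⇒ each member carries load in proportion to AE: A₁E₁ = 22100000 N, A₂E₂ = 124100000 N, ΣAE = 146200000 N.
δ = PL/ΣAE = -179000·156/146200000 = -0.191 mm.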